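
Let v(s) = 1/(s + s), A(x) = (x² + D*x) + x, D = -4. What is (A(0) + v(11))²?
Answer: 1/484 ≈ 0.0020661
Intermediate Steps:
A(x) = x² - 3*x (A(x) = (x² - 4*x) + x = x² - 3*x)
v(s) = 1/(2*s)
(A(0) + v(11))² = (0*(-3 + 0) + (½)/11)² = (0*(-3) + (½)*(1/11))² = (0 + 1/22)² = (1/22)² = 1/484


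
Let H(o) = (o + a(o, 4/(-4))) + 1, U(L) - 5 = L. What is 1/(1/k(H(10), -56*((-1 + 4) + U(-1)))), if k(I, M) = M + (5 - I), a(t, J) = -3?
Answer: -395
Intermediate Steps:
U(L) = 5 + L
H(o) = -2 + o (H(o) = (o - 3) + 1 = (-3 + o) + 1 = -2 + o)
k(I, M) = 5 + M - I
1/(1/k(H(10), -56*((-1 + 4) + U(-1)))) = 1/(1/(5 - 56*((-1 + 4) + (5 - 1)) - (-2 + 10))) = 1/(1/(5 - 56*(3 + 4) - 1*8)) = 1/(1/(5 - 56*7 - 8)) = 1/(1/(5 - 392 - 8)) = 1/(1/(-395)) = 1/(-1/395) = -395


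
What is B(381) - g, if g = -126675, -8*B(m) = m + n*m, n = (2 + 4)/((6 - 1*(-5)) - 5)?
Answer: 506319/4 ≈ 1.2658e+5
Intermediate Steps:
n = 1 (n = 6/((6 + 5) - 5) = 6/(11 - 5) = 6/6 = 6*(⅙) = 1)
B(m) = -m/4 (B(m) = -(m + 1*m)/8 = -(m + m)/8 = -m/4)
B(381) - g = -¼*381 - 1*(-126675) = -381/4 + 126675 = 506319/4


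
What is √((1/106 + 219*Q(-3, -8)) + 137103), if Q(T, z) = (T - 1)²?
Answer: √1579860358/106 ≈ 374.98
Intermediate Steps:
Q(T, z) = (-1 + T)²
√((1/106 + 219*Q(-3, -8)) + 137103) = √((1/106 + 219*(-1 - 3)²) + 137103) = √((1/106 + 219*(-4)²) + 137103) = √((1/106 + 219*16) + 137103) = √((1/106 + 3504) + 137103) = √(371425/106 + 137103) = √(14904343/106) = √1579860358/106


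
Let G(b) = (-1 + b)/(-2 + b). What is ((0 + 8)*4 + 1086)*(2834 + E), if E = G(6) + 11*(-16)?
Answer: 5946083/2 ≈ 2.9730e+6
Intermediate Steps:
G(b) = (-1 + b)/(-2 + b)
E = -699/4 (E = (-1 + 6)/(-2 + 6) + 11*(-16) = 5/4 - 176 = -699/4 ≈ -174.75)
((0 + 8)*4 + 1086)*(2834 + E) = ((0 + 8)*4 + 1086)*(2834 - 699/4) = (8*4 + 1086)*(10637/4) = (32 + 1086)*(10637/4) = 1118*(10637/4) = 5946083/2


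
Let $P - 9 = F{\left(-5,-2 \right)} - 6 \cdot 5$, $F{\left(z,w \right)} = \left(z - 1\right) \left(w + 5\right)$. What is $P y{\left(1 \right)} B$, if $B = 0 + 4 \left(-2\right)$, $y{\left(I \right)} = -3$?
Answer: $-936$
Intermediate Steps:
$B = -8$ ($B = 0 - 8 = -8$)
$F{\left(z,w \right)} = \left(-1 + z\right) \left(5 + w\right)$
$P = -39$ ($P = 9 - \left(18 + 6 \cdot 5\right) = 9 + \left(\left(-5 + 2 - 25 + 10\right) - 30\right) = 9 - 48 = -39$)
$P y{\left(1 \right)} B = \left(-39\right) \left(-3\right) \left(-8\right) = 117 \left(-8\right) = -936$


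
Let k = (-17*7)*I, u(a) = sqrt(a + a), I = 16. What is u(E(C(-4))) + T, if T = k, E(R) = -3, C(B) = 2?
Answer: -1904 + I*sqrt(6) ≈ -1904.0 + 2.4495*I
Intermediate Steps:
u(a) = sqrt(2)*sqrt(a) (u(a) = sqrt(2*a) = sqrt(2)*sqrt(a))
k = -1904 (k = -17*7*16 = -119*16 = -1904)
T = -1904
u(E(C(-4))) + T = sqrt(2)*sqrt(-3) - 1904 = sqrt(2)*(I*sqrt(3)) - 1904 = I*sqrt(6) - 1904 = -1904 + I*sqrt(6)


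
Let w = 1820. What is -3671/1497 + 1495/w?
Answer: -68357/41916 ≈ -1.6308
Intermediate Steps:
-3671/1497 + 1495/w = -3671/1497 + 1495/1820 = -3671*1/1497 + 1495*(1/1820) = -3671/1497 + 23/28 = -68357/41916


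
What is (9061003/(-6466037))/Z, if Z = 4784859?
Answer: -9061003/30939075333783 ≈ -2.9287e-7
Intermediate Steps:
(9061003/(-6466037))/Z = (9061003/(-6466037))/4784859 = (9061003*(-1/6466037))*(1/4784859) = -9061003/6466037*1/4784859 = -9061003/30939075333783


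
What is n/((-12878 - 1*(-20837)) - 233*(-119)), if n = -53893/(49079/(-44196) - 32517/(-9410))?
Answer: -800473421910/1243004482079 ≈ -0.64398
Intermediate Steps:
n = -11206627906740/487643971 (n = -53893/(49079*(-1/44196) - 32517*(-1/9410)) = -53893/(-49079/44196 + 32517/9410) = -53893/487643971/207942180 = -53893*207942180/487643971 = -11206627906740/487643971 ≈ -22981.)
n/((-12878 - 1*(-20837)) - 233*(-119)) = -11206627906740/(487643971*((-12878 - 1*(-20837)) - 233*(-119))) = -11206627906740/(487643971*((-12878 + 20837) + 27727)) = -11206627906740/(487643971*(7959 + 27727)) = -11206627906740/487643971/35686 = -11206627906740/487643971*1/35686 = -800473421910/1243004482079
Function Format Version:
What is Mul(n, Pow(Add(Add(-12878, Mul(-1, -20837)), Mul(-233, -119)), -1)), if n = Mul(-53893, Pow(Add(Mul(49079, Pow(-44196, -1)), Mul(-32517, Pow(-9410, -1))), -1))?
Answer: Rational(-800473421910, 1243004482079) ≈ -0.64398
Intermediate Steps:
n = Rational(-11206627906740, 487643971) (n = Mul(-53893, Pow(Add(Mul(49079, Rational(-1, 44196)), Mul(-32517, Rational(-1, 9410))), -1)) = Mul(-53893, Pow(Add(Rational(-49079, 44196), Rational(32517, 9410)), -1)) = Mul(-53893, Pow(Rational(487643971, 207942180), -1)) = Mul(-53893, Rational(207942180, 487643971)) = Rational(-11206627906740, 487643971) ≈ -22981.)
Mul(n, Pow(Add(Add(-12878, Mul(-1, -20837)), Mul(-233, -119)), -1)) = Mul(Rational(-11206627906740, 487643971), Pow(Add(Add(-12878, Mul(-1, -20837)), Mul(-233, -119)), -1)) = Mul(Rational(-11206627906740, 487643971), Pow(Add(Add(-12878, 20837), 27727), -1)) = Mul(Rational(-11206627906740, 487643971), Pow(Add(7959, 27727), -1)) = Mul(Rational(-11206627906740, 487643971), Pow(35686, -1)) = Mul(Rational(-11206627906740, 487643971), Rational(1, 35686)) = Rational(-800473421910, 1243004482079)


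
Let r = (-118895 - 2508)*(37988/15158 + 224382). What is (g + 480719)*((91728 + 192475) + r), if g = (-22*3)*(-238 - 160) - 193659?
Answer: -64688766020069490512/7579 ≈ -8.5353e+15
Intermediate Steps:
r = -206459176711316/7579 (r = -121403*(37988*(1/15158) + 224382) = -121403*(18994/7579 + 224382) = -121403*1700610172/7579 = -206459176711316/7579 ≈ -2.7241e+10)
g = -167391 (g = -66*(-398) - 193659 = 26268 - 193659 = -167391)
(g + 480719)*((91728 + 192475) + r) = (-167391 + 480719)*((91728 + 192475) - 206459176711316/7579) = 313328*(284203 - 206459176711316/7579) = 313328*(-206457022736779/7579) = -64688766020069490512/7579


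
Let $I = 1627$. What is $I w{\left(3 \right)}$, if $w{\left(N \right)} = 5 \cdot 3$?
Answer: $24405$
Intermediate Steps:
$w{\left(N \right)} = 15$
$I w{\left(3 \right)} = 1627 \cdot 15 = 24405$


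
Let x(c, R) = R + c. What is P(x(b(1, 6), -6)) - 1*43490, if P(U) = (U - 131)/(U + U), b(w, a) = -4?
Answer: -869659/20 ≈ -43483.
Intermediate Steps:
P(U) = (-131 + U)/(2*U) (P(U) = (-131 + U)/((2*U)) = (-131 + U)*(1/(2*U)) = (-131 + U)/(2*U))
P(x(b(1, 6), -6)) - 1*43490 = (-131 + (-6 - 4))/(2*(-6 - 4)) - 1*43490 = (½)*(-131 - 10)/(-10) - 43490 = (½)*(-⅒)*(-141) - 43490 = 141/20 - 43490 = -869659/20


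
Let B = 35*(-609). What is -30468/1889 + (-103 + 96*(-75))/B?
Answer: -635630053/40264035 ≈ -15.787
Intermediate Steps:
B = -21315
-30468/1889 + (-103 + 96*(-75))/B = -30468/1889 + (-103 + 96*(-75))/(-21315) = -30468*1/1889 + (-103 - 7200)*(-1/21315) = -30468/1889 - 7303*(-1/21315) = -30468/1889 + 7303/21315 = -635630053/40264035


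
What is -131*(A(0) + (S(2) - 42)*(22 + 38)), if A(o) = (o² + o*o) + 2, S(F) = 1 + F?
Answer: 306278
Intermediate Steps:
A(o) = 2 + 2*o² (A(o) = (o² + o²) + 2 = 2*o² + 2 = 2 + 2*o²)
-131*(A(0) + (S(2) - 42)*(22 + 38)) = -131*((2 + 2*0²) + ((1 + 2) - 42)*(22 + 38)) = -131*((2 + 2*0) + (3 - 42)*60) = -131*((2 + 0) - 39*60) = -131*(2 - 2340) = -131*(-2338) = 306278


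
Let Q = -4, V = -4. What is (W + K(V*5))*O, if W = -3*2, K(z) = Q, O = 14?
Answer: -140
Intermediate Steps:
K(z) = -4
W = -6
(W + K(V*5))*O = (-6 - 4)*14 = -10*14 = -140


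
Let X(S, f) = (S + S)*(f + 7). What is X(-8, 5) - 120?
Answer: -312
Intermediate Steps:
X(S, f) = 2*S*(7 + f) (X(S, f) = (2*S)*(7 + f) = 2*S*(7 + f))
X(-8, 5) - 120 = 2*(-8)*(7 + 5) - 120 = 2*(-8)*12 - 120 = -192 - 120 = -312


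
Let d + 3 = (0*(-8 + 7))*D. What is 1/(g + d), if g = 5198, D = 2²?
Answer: 1/5195 ≈ 0.00019249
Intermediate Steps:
D = 4
d = -3 (d = -3 + (0*(-8 + 7))*4 = -3 + (0*(-1))*4 = -3 + 0*4 = -3 + 0 = -3)
1/(g + d) = 1/(5198 - 3) = 1/5195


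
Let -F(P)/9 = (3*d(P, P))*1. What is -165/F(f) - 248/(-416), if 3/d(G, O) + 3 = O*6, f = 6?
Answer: 31739/468 ≈ 67.818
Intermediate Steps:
d(G, O) = 3/(-3 + 6*O) (d(G, O) = 3/(-3 + O*6) = 3/(-3 + 6*O))
F(P) = -27/(-1 + 2*P) (F(P) = -9*3/(-1 + 2*P) = -27/(-1 + 2*P))
-165/F(f) - 248/(-416) = -165/((-27/(-1 + 2*6))) - 248/(-416) = -165/((-27/(-1 + 12))) - 248*(-1/416) = -165/((-27/11)) + 31/52 = -165/((-27*1/11)) + 31/52 = -165/(-27/11) + 31/52 = -165*(-11/27) + 31/52 = 605/9 + 31/52 = 31739/468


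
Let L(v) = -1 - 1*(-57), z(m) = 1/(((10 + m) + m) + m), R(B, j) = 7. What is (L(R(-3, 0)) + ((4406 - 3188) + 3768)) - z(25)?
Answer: 428569/85 ≈ 5042.0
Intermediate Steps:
z(m) = 1/(10 + 3*m) (z(m) = 1/((10 + 2*m) + m) = 1/(10 + 3*m))
L(v) = 56 (L(v) = -1 + 57 = 56)
(L(R(-3, 0)) + ((4406 - 3188) + 3768)) - z(25) = (56 + ((4406 - 3188) + 3768)) - 1/(10 + 3*25) = (56 + (1218 + 3768)) - 1/(10 + 75) = (56 + 4986) - 1/85 = 5042 - 1*1/85 = 5042 - 1/85 = 428569/85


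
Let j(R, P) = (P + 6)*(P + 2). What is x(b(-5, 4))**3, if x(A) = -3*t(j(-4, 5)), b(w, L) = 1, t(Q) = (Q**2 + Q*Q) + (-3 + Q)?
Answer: -45867334038336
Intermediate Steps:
j(R, P) = (2 + P)*(6 + P) (j(R, P) = (6 + P)*(2 + P) = (2 + P)*(6 + P))
t(Q) = -3 + Q + 2*Q**2 (t(Q) = (Q**2 + Q**2) + (-3 + Q) = 2*Q**2 + (-3 + Q) = -3 + Q + 2*Q**2)
x(A) = -35796 (x(A) = -3*(-3 + (12 + 5**2 + 8*5) + 2*(12 + 5**2 + 8*5)**2) = -3*(-3 + (12 + 25 + 40) + 2*(12 + 25 + 40)**2) = -3*(-3 + 77 + 2*77**2) = -3*(-3 + 77 + 2*5929) = -3*(-3 + 77 + 11858) = -3*11932 = -35796)
x(b(-5, 4))**3 = (-35796)**3 = -45867334038336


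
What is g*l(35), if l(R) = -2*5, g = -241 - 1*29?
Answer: 2700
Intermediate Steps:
g = -270 (g = -241 - 29 = -270)
l(R) = -10
g*l(35) = -270*(-10) = 2700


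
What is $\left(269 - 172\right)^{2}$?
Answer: $9409$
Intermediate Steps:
$\left(269 - 172\right)^{2} = 97^{2} = 9409$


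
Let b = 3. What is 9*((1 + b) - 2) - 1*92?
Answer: -74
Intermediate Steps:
9*((1 + b) - 2) - 1*92 = 9*((1 + 3) - 2) - 1*92 = 9*(4 - 2) - 92 = 9*2 - 92 = 18 - 92 = -74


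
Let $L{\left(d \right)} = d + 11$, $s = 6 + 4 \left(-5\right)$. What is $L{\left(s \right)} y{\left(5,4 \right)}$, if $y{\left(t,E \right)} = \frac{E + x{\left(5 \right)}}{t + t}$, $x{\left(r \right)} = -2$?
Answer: $- \frac{3}{5} \approx -0.6$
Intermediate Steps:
$s = -14$ ($s = 6 - 20 = -14$)
$L{\left(d \right)} = 11 + d$
$y{\left(t,E \right)} = \frac{-2 + E}{2 t}$ ($y{\left(t,E \right)} = \frac{E - 2}{t + t} = \frac{-2 + E}{2 t}$)
$L{\left(s \right)} y{\left(5,4 \right)} = \left(11 - 14\right) \frac{-2 + 4}{2 \cdot 5} = - 3 \cdot \frac{1}{2} \cdot \frac{1}{5} \cdot 2 = \left(-3\right) \frac{1}{5} = - \frac{3}{5}$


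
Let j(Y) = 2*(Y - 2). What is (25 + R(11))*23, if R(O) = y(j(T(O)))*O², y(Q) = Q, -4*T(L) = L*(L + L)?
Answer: -347300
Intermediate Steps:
T(L) = -L²/2 (T(L) = -L*(L + L)/4 = -L*2*L/4 = -L²/2)
j(Y) = -4 + 2*Y (j(Y) = 2*(-2 + Y) = -4 + 2*Y)
R(O) = O²*(-4 - O²) (R(O) = (-4 + 2*(-O²/2))*O² = (-4 - O²)*O² = O²*(-4 - O²))
(25 + R(11))*23 = (25 + 11²*(-4 - 1*11²))*23 = (25 + 121*(-4 - 1*121))*23 = (25 + 121*(-4 - 121))*23 = (25 + 121*(-125))*23 = (25 - 15125)*23 = -15100*23 = -347300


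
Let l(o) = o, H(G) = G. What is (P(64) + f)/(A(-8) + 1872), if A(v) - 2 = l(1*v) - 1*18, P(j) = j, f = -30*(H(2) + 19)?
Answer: -283/924 ≈ -0.30628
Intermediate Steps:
f = -630 (f = -30*(2 + 19) = -30*21 = -630)
A(v) = -16 + v (A(v) = 2 + (1*v - 1*18) = 2 + (v - 18) = 2 + (-18 + v) = -16 + v)
(P(64) + f)/(A(-8) + 1872) = (64 - 630)/((-16 - 8) + 1872) = -566/(-24 + 1872) = -566/1848 = -566*1/1848 = -283/924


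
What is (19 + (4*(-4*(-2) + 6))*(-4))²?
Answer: 42025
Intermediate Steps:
(19 + (4*(-4*(-2) + 6))*(-4))² = (19 + (4*(8 + 6))*(-4))² = (19 + (4*14)*(-4))² = (19 + 56*(-4))² = (19 - 224)² = (-205)² = 42025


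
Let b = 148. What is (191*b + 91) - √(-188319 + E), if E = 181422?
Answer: 28359 - 11*I*√57 ≈ 28359.0 - 83.048*I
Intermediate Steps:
(191*b + 91) - √(-188319 + E) = (191*148 + 91) - √(-188319 + 181422) = (28268 + 91) - √(-6897) = 28359 - 11*I*√57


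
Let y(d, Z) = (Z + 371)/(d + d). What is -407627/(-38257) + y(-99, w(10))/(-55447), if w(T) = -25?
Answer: 2237574351092/210002352021 ≈ 10.655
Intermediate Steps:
y(d, Z) = (371 + Z)/(2*d) (y(d, Z) = (371 + Z)/((2*d)) = (371 + Z)*(1/(2*d)) = (371 + Z)/(2*d))
-407627/(-38257) + y(-99, w(10))/(-55447) = -407627/(-38257) + ((1/2)*(371 - 25)/(-99))/(-55447) = -407627*(-1/38257) + ((1/2)*(-1/99)*346)*(-1/55447) = 407627/38257 - 173/99*(-1/55447) = 407627/38257 + 173/5489253 = 2237574351092/210002352021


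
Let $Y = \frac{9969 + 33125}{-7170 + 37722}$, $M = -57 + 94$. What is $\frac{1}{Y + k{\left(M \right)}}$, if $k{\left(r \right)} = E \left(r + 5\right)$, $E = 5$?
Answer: $\frac{15276}{3229507} \approx 0.0047301$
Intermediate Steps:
$M = 37$
$k{\left(r \right)} = 25 + 5 r$ ($k{\left(r \right)} = 5 \left(r + 5\right) = 5 \left(5 + r\right) = 25 + 5 r$)
$Y = \frac{21547}{15276}$ ($Y = \frac{43094}{30552} = 43094 \cdot \frac{1}{30552} = \frac{21547}{15276} \approx 1.4105$)
$\frac{1}{Y + k{\left(M \right)}} = \frac{1}{\frac{21547}{15276} + \left(25 + 5 \cdot 37\right)} = \frac{1}{\frac{21547}{15276} + \left(25 + 185\right)} = \frac{1}{\frac{21547}{15276} + 210} = \frac{1}{\frac{3229507}{15276}} = \frac{15276}{3229507}$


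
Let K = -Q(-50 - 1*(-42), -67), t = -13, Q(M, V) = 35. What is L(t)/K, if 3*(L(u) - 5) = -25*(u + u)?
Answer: -19/3 ≈ -6.3333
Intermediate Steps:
K = -35 (K = -1*35 = -35)
L(u) = 5 - 50*u/3 (L(u) = 5 + (-25*(u + u))/3 = 5 + (-50*u)/3 = 5 - 50*u/3)
L(t)/K = (5 - 50/3*(-13))/(-35) = (5 + 650/3)*(-1/35) = (665/3)*(-1/35) = -19/3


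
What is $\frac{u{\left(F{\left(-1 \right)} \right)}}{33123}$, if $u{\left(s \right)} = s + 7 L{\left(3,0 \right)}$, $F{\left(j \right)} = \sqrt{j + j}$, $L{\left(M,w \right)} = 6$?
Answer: $\frac{14}{11041} + \frac{i \sqrt{2}}{33123} \approx 0.001268 + 4.2696 \cdot 10^{-5} i$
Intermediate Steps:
$F{\left(j \right)} = \sqrt{2} \sqrt{j}$ ($F{\left(j \right)} = \sqrt{2 j} = \sqrt{2} \sqrt{j}$)
$u{\left(s \right)} = 42 + s$ ($u{\left(s \right)} = s + 7 \cdot 6 = s + 42 = 42 + s$)
$\frac{u{\left(F{\left(-1 \right)} \right)}}{33123} = \frac{42 + \sqrt{2} \sqrt{-1}}{33123} = \left(42 + \sqrt{2} i\right) \frac{1}{33123} = \left(42 + i \sqrt{2}\right) \frac{1}{33123} = \frac{14}{11041} + \frac{i \sqrt{2}}{33123}$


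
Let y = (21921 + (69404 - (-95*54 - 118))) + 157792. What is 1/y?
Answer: 1/254365 ≈ 3.9314e-6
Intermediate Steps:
y = 254365 (y = (21921 + (69404 - (-5130 - 118))) + 157792 = (21921 + (69404 - 1*(-5248))) + 157792 = (21921 + (69404 + 5248)) + 157792 = (21921 + 74652) + 157792 = 96573 + 157792 = 254365)
1/y = 1/254365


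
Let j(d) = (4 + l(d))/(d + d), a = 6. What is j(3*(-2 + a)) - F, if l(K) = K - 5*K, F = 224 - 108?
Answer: -707/6 ≈ -117.83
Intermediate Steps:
F = 116
l(K) = -4*K
j(d) = (4 - 4*d)/(2*d) (j(d) = (4 - 4*d)/(d + d) = (4 - 4*d)/((2*d)) = (4 - 4*d)*(1/(2*d)) = (4 - 4*d)/(2*d))
j(3*(-2 + a)) - F = (-2 + 2/((3*(-2 + 6)))) - 1*116 = (-2 + 2/((3*4))) - 116 = (-2 + 2/12) - 116 = (-2 + 2*(1/12)) - 116 = (-2 + 1/6) - 116 = -11/6 - 116 = -707/6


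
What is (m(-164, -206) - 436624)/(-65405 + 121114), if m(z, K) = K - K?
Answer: -15056/1921 ≈ -7.8376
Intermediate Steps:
m(z, K) = 0
(m(-164, -206) - 436624)/(-65405 + 121114) = (0 - 436624)/(-65405 + 121114) = -436624/55709 = -436624*1/55709 = -15056/1921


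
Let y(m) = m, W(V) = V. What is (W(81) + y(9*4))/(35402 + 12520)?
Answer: 39/15974 ≈ 0.0024415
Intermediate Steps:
(W(81) + y(9*4))/(35402 + 12520) = (81 + 9*4)/(35402 + 12520) = (81 + 36)/47922 = 117*(1/47922) = 39/15974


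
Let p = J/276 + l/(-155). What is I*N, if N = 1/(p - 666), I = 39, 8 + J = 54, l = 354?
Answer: -36270/621349 ≈ -0.058373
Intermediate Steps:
J = 46 (J = -8 + 54 = 46)
p = -1969/930 (p = 46/276 + 354/(-155) = 46*(1/276) + 354*(-1/155) = ⅙ - 354/155 = -1969/930 ≈ -2.1172)
N = -930/621349 (N = 1/(-1969/930 - 666) = 1/(-621349/930) = -930/621349 ≈ -0.0014967)
I*N = 39*(-930/621349) = -36270/621349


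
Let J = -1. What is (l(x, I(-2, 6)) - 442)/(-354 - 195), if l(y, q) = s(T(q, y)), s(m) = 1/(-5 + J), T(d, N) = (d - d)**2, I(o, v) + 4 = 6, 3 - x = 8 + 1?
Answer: 2653/3294 ≈ 0.80540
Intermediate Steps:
x = -6 (x = 3 - (8 + 1) = 3 - 1*9 = 3 - 9 = -6)
I(o, v) = 2 (I(o, v) = -4 + 6 = 2)
T(d, N) = 0 (T(d, N) = 0**2 = 0)
s(m) = -1/6 (s(m) = 1/(-5 - 1) = 1/(-6) = -1/6)
l(y, q) = -1/6
(l(x, I(-2, 6)) - 442)/(-354 - 195) = (-1/6 - 442)/(-354 - 195) = -2653/6/(-549) = -2653/6*(-1/549) = 2653/3294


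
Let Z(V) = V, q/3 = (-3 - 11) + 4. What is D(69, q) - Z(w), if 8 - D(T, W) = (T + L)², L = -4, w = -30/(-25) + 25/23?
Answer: -485218/115 ≈ -4219.3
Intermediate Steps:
w = 263/115 (w = -30*(-1/25) + 25*(1/23) = 6/5 + 25/23 = 263/115 ≈ 2.2870)
q = -30 (q = 3*((-3 - 11) + 4) = 3*(-14 + 4) = 3*(-10) = -30)
D(T, W) = 8 - (-4 + T)² (D(T, W) = 8 - (T - 4)² = 8 - (-4 + T)²)
D(69, q) - Z(w) = (8 - (-4 + 69)²) - 1*263/115 = (8 - 1*65²) - 263/115 = (8 - 1*4225) - 263/115 = (8 - 4225) - 263/115 = -4217 - 263/115 = -485218/115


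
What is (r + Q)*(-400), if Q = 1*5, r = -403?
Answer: 159200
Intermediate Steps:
Q = 5
(r + Q)*(-400) = (-403 + 5)*(-400) = -398*(-400) = 159200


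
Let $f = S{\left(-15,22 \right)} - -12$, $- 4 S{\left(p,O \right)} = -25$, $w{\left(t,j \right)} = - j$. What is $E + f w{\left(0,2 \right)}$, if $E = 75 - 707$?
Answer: $- \frac{1337}{2} \approx -668.5$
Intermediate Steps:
$E = -632$
$S{\left(p,O \right)} = \frac{25}{4}$ ($S{\left(p,O \right)} = \left(- \frac{1}{4}\right) \left(-25\right) = \frac{25}{4}$)
$f = \frac{73}{4}$ ($f = \frac{25}{4} - -12 = \frac{25}{4} + 12 = \frac{73}{4} \approx 18.25$)
$E + f w{\left(0,2 \right)} = -632 + \frac{73 \left(\left(-1\right) 2\right)}{4} = -632 + \frac{73}{4} \left(-2\right) = -632 - \frac{73}{2} = - \frac{1337}{2}$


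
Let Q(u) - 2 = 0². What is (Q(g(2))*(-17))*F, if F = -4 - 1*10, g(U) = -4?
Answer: 476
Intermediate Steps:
Q(u) = 2 (Q(u) = 2 + 0² = 2 + 0 = 2)
F = -14 (F = -4 - 10 = -14)
(Q(g(2))*(-17))*F = (2*(-17))*(-14) = -34*(-14) = 476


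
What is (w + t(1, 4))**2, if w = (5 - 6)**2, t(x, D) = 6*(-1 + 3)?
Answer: 169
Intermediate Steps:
t(x, D) = 12 (t(x, D) = 6*2 = 12)
w = 1 (w = (-1)**2 = 1)
(w + t(1, 4))**2 = (1 + 12)**2 = 13**2 = 169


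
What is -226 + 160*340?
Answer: 54174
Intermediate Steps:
-226 + 160*340 = -226 + 54400 = 54174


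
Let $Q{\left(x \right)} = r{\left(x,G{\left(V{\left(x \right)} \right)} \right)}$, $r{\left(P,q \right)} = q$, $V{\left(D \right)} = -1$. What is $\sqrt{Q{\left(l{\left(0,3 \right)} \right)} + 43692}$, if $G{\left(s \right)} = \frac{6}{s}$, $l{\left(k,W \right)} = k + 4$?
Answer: $3 \sqrt{4854} \approx 209.01$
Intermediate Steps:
$l{\left(k,W \right)} = 4 + k$
$Q{\left(x \right)} = -6$ ($Q{\left(x \right)} = \frac{6}{-1} = 6 \left(-1\right) = -6$)
$\sqrt{Q{\left(l{\left(0,3 \right)} \right)} + 43692} = \sqrt{-6 + 43692} = \sqrt{43686} = 3 \sqrt{4854}$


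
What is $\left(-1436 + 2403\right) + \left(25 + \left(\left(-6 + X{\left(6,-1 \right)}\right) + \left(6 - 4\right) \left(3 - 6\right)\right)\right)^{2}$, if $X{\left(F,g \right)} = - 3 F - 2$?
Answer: $1016$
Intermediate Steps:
$X{\left(F,g \right)} = -2 - 3 F$
$\left(-1436 + 2403\right) + \left(25 + \left(\left(-6 + X{\left(6,-1 \right)}\right) + \left(6 - 4\right) \left(3 - 6\right)\right)\right)^{2} = \left(-1436 + 2403\right) + \left(25 + \left(\left(-6 - 20\right) + \left(6 - 4\right) \left(3 - 6\right)\right)\right)^{2} = 967 + \left(25 + \left(\left(-6 - 20\right) + 2 \left(-3\right)\right)\right)^{2} = 967 + \left(25 - 32\right)^{2} = 967 + \left(-7\right)^{2} = 967 + 49 = 1016$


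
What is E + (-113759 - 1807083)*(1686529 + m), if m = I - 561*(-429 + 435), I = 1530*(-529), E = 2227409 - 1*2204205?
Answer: -1678418270502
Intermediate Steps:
E = 23204 (E = 2227409 - 2204205 = 23204)
I = -809370
m = -812736 (m = -809370 - 561*(-429 + 435) = -809370 - 561*6 = -809370 - 1*3366 = -809370 - 3366 = -812736)
E + (-113759 - 1807083)*(1686529 + m) = 23204 + (-113759 - 1807083)*(1686529 - 812736) = 23204 - 1920842*873793 = 23204 - 1678418293706 = -1678418270502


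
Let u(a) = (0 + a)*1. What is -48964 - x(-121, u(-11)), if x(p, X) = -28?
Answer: -48936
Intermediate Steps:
u(a) = a (u(a) = a*1 = a)
-48964 - x(-121, u(-11)) = -48964 - 1*(-28) = -48964 + 28 = -48936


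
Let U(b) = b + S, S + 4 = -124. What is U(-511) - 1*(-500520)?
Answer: 499881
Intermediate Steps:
S = -128 (S = -4 - 124 = -128)
U(b) = -128 + b (U(b) = b - 128 = -128 + b)
U(-511) - 1*(-500520) = (-128 - 511) - 1*(-500520) = -639 + 500520 = 499881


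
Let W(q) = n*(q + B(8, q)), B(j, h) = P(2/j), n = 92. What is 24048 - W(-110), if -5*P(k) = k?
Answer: 170863/5 ≈ 34173.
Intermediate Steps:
P(k) = -k/5
B(j, h) = -2/(5*j)
W(q) = -23/5 + 92*q (W(q) = 92*(q - 2/5/8) = 92*(q - 2/5*1/8) = 92*(q - 1/20) = 92*(-1/20 + q) = -23/5 + 92*q)
24048 - W(-110) = 24048 - (-23/5 + 92*(-110)) = 24048 - (-23/5 - 10120) = 24048 - 1*(-50623/5) = 24048 + 50623/5 = 170863/5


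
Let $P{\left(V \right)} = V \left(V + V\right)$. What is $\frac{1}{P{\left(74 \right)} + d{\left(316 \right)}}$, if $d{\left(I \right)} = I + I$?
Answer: $\frac{1}{11584} \approx 8.6326 \cdot 10^{-5}$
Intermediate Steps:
$P{\left(V \right)} = 2 V^{2}$ ($P{\left(V \right)} = V 2 V = 2 V^{2}$)
$d{\left(I \right)} = 2 I$
$\frac{1}{P{\left(74 \right)} + d{\left(316 \right)}} = \frac{1}{2 \cdot 74^{2} + 2 \cdot 316} = \frac{1}{2 \cdot 5476 + 632} = \frac{1}{10952 + 632} = \frac{1}{11584}$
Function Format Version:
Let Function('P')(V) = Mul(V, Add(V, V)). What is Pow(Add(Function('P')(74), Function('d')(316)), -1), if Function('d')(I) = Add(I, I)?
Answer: Rational(1, 11584) ≈ 8.6326e-5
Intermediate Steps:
Function('P')(V) = Mul(2, Pow(V, 2)) (Function('P')(V) = Mul(V, Mul(2, V)) = Mul(2, Pow(V, 2)))
Function('d')(I) = Mul(2, I)
Pow(Add(Function('P')(74), Function('d')(316)), -1) = Pow(Add(Mul(2, Pow(74, 2)), Mul(2, 316)), -1) = Pow(Add(Mul(2, 5476), 632), -1) = Pow(Add(10952, 632), -1) = Pow(11584, -1) = Rational(1, 11584)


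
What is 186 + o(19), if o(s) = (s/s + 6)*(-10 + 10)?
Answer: 186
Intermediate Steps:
o(s) = 0 (o(s) = (1 + 6)*0 = 7*0 = 0)
186 + o(19) = 186 + 0 = 186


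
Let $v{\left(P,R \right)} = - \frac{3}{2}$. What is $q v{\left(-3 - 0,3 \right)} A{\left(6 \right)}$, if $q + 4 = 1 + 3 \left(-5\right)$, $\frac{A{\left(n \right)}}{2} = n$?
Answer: $324$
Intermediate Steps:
$A{\left(n \right)} = 2 n$
$q = -18$ ($q = -4 + \left(1 + 3 \left(-5\right)\right) = -4 + \left(1 - 15\right) = -4 - 14 = -18$)
$v{\left(P,R \right)} = - \frac{3}{2}$ ($v{\left(P,R \right)} = \left(-3\right) \frac{1}{2} = - \frac{3}{2}$)
$q v{\left(-3 - 0,3 \right)} A{\left(6 \right)} = \left(-18\right) \left(- \frac{3}{2}\right) 2 \cdot 6 = 27 \cdot 12 = 324$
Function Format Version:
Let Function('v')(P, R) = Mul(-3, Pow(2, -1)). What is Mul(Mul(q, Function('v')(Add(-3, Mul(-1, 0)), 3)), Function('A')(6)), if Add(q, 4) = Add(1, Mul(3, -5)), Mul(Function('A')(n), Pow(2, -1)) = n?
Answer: 324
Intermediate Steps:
Function('A')(n) = Mul(2, n)
q = -18 (q = Add(-4, Add(1, Mul(3, -5))) = Add(-4, Add(1, -15)) = Add(-4, -14) = -18)
Function('v')(P, R) = Rational(-3, 2) (Function('v')(P, R) = Mul(-3, Rational(1, 2)) = Rational(-3, 2))
Mul(Mul(q, Function('v')(Add(-3, Mul(-1, 0)), 3)), Function('A')(6)) = Mul(Mul(-18, Rational(-3, 2)), Mul(2, 6)) = Mul(27, 12) = 324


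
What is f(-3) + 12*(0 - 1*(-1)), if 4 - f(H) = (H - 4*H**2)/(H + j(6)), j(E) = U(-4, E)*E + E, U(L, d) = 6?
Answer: 17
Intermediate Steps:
j(E) = 7*E (j(E) = 6*E + E = 7*E)
f(H) = 4 - (H - 4*H**2)/(42 + H) (f(H) = 4 - (H - 4*H**2)/(H + 7*6) = 4 - (H - 4*H**2)/(H + 42) = 4 - (H - 4*H**2)/(42 + H))
f(-3) + 12*(0 - 1*(-1)) = (168 + 3*(-3) + 4*(-3)**2)/(42 - 3) + 12*(0 - 1*(-1)) = (168 - 9 + 4*9)/39 + 12*(0 + 1) = (168 - 9 + 36)/39 + 12*1 = (1/39)*195 + 12 = 5 + 12 = 17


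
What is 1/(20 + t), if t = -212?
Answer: -1/192 ≈ -0.0052083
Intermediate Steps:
1/(20 + t) = 1/(20 - 212) = 1/(-192) = -1/192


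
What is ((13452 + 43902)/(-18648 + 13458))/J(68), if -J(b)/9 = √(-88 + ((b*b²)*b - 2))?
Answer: 9559*√21381286/166453311510 ≈ 0.00026554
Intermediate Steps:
J(b) = -9*√(-90 + b⁴) (J(b) = -9*√(-88 + ((b*b²)*b - 2)) = -9*√(-88 + (b³*b - 2)) = -9*√(-88 + (b⁴ - 2)) = -9*√(-88 + (-2 + b⁴)) = -9*√(-90 + b⁴))
((13452 + 43902)/(-18648 + 13458))/J(68) = ((13452 + 43902)/(-18648 + 13458))/((-9*√(-90 + 68⁴))) = (57354/(-5190))/((-9*√(-90 + 21381376))) = (57354*(-1/5190))/((-9*√21381286)) = -(-9559)*√21381286/166453311510 = 9559*√21381286/166453311510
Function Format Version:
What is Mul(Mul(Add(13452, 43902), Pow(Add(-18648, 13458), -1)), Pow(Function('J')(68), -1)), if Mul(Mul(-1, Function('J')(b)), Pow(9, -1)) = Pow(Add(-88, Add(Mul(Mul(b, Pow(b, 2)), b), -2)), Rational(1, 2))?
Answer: Mul(Rational(9559, 166453311510), Pow(21381286, Rational(1, 2))) ≈ 0.00026554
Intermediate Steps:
Function('J')(b) = Mul(-9, Pow(Add(-90, Pow(b, 4)), Rational(1, 2))) (Function('J')(b) = Mul(-9, Pow(Add(-88, Add(Mul(Mul(b, Pow(b, 2)), b), -2)), Rational(1, 2))) = Mul(-9, Pow(Add(-88, Add(Mul(Pow(b, 3), b), -2)), Rational(1, 2))) = Mul(-9, Pow(Add(-88, Add(Pow(b, 4), -2)), Rational(1, 2))) = Mul(-9, Pow(Add(-88, Add(-2, Pow(b, 4))), Rational(1, 2))) = Mul(-9, Pow(Add(-90, Pow(b, 4)), Rational(1, 2))))
Mul(Mul(Add(13452, 43902), Pow(Add(-18648, 13458), -1)), Pow(Function('J')(68), -1)) = Mul(Mul(Add(13452, 43902), Pow(Add(-18648, 13458), -1)), Pow(Mul(-9, Pow(Add(-90, Pow(68, 4)), Rational(1, 2))), -1)) = Mul(Mul(57354, Pow(-5190, -1)), Pow(Mul(-9, Pow(Add(-90, 21381376), Rational(1, 2))), -1)) = Mul(Mul(57354, Rational(-1, 5190)), Pow(Mul(-9, Pow(21381286, Rational(1, 2))), -1)) = Mul(Rational(-9559, 865), Mul(Rational(-1, 192431574), Pow(21381286, Rational(1, 2)))) = Mul(Rational(9559, 166453311510), Pow(21381286, Rational(1, 2)))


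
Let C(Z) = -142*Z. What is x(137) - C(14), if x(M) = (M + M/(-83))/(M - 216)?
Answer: 13024082/6557 ≈ 1986.3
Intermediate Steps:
x(M) = 82*M/(83*(-216 + M)) (x(M) = (M + M*(-1/83))/(-216 + M) = (M - M/83)/(-216 + M) = (82*M/83)/(-216 + M) = 82*M/(83*(-216 + M)))
x(137) - C(14) = (82/83)*137/(-216 + 137) - (-142)*14 = (82/83)*137/(-79) - 1*(-1988) = (82/83)*137*(-1/79) + 1988 = -11234/6557 + 1988 = 13024082/6557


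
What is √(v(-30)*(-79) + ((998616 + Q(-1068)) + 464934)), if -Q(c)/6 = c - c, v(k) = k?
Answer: 24*√2545 ≈ 1210.8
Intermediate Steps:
Q(c) = 0 (Q(c) = -6*(c - c) = -6*0 = 0)
√(v(-30)*(-79) + ((998616 + Q(-1068)) + 464934)) = √(-30*(-79) + ((998616 + 0) + 464934)) = √(2370 + (998616 + 464934)) = √(2370 + 1463550) = √1465920 = 24*√2545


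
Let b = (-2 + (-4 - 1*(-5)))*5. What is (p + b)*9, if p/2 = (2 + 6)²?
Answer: 1107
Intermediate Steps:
p = 128 (p = 2*(2 + 6)² = 2*8² = 2*64 = 128)
b = -5 (b = (-2 + (-4 + 5))*5 = (-2 + 1)*5 = -1*5 = -5)
(p + b)*9 = (128 - 5)*9 = 123*9 = 1107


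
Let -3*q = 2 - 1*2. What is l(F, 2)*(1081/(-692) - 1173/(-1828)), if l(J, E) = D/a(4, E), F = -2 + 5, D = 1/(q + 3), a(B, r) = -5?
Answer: 72772/1185915 ≈ 0.061364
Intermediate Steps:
q = 0 (q = -(2 - 1*2)/3 = -(2 - 2)/3 = -⅓*0 = 0)
D = ⅓ (D = 1/(0 + 3) = 1/3 = ⅓ ≈ 0.33333)
F = 3
l(J, E) = -1/15 (l(J, E) = (⅓)/(-5) = (⅓)*(-⅕) = -1/15)
l(F, 2)*(1081/(-692) - 1173/(-1828)) = -(1081/(-692) - 1173/(-1828))/15 = -(1081*(-1/692) - 1173*(-1/1828))/15 = -(-1081/692 + 1173/1828)/15 = -1/15*(-72772/79061) = 72772/1185915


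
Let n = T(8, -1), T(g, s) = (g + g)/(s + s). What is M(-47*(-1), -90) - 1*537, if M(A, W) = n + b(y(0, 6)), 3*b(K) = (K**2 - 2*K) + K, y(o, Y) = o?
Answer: -545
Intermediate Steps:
T(g, s) = g/s (T(g, s) = (2*g)/((2*s)) = (2*g)*(1/(2*s)) = g/s)
b(K) = -K/3 + K**2/3 (b(K) = ((K**2 - 2*K) + K)/3 = (K**2 - K)/3 = -K/3 + K**2/3)
n = -8 (n = 8/(-1) = 8*(-1) = -8)
M(A, W) = -8 (M(A, W) = -8 + (1/3)*0*(-1 + 0) = -8 + (1/3)*0*(-1) = -8 + 0 = -8)
M(-47*(-1), -90) - 1*537 = -8 - 1*537 = -8 - 537 = -545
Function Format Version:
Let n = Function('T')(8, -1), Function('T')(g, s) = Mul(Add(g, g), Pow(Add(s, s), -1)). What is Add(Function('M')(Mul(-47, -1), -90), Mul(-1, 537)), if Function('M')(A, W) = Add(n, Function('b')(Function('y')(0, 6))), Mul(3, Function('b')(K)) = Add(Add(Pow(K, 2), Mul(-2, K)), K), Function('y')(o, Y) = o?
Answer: -545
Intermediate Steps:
Function('T')(g, s) = Mul(g, Pow(s, -1)) (Function('T')(g, s) = Mul(Mul(2, g), Pow(Mul(2, s), -1)) = Mul(Mul(2, g), Mul(Rational(1, 2), Pow(s, -1))) = Mul(g, Pow(s, -1)))
Function('b')(K) = Add(Mul(Rational(-1, 3), K), Mul(Rational(1, 3), Pow(K, 2))) (Function('b')(K) = Mul(Rational(1, 3), Add(Add(Pow(K, 2), Mul(-2, K)), K)) = Mul(Rational(1, 3), Add(Pow(K, 2), Mul(-1, K))) = Add(Mul(Rational(-1, 3), K), Mul(Rational(1, 3), Pow(K, 2))))
n = -8 (n = Mul(8, Pow(-1, -1)) = Mul(8, -1) = -8)
Function('M')(A, W) = -8 (Function('M')(A, W) = Add(-8, Mul(Rational(1, 3), 0, Add(-1, 0))) = Add(-8, Mul(Rational(1, 3), 0, -1)) = Add(-8, 0) = -8)
Add(Function('M')(Mul(-47, -1), -90), Mul(-1, 537)) = Add(-8, Mul(-1, 537)) = Add(-8, -537) = -545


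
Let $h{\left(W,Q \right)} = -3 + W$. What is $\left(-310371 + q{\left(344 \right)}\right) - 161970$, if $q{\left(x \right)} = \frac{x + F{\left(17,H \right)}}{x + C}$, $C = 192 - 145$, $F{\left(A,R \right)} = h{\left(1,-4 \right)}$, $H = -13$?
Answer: $- \frac{184684989}{391} \approx -4.7234 \cdot 10^{5}$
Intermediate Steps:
$F{\left(A,R \right)} = -2$ ($F{\left(A,R \right)} = -3 + 1 = -2$)
$C = 47$ ($C = 192 - 145 = 47$)
$q{\left(x \right)} = \frac{-2 + x}{47 + x}$ ($q{\left(x \right)} = \frac{x - 2}{x + 47} = \frac{-2 + x}{47 + x}$)
$\left(-310371 + q{\left(344 \right)}\right) - 161970 = \left(-310371 + \frac{-2 + 344}{47 + 344}\right) - 161970 = \left(-310371 + \frac{1}{391} \cdot 342\right) - 161970 = \left(-310371 + \frac{342}{391}\right) - 161970 = - \frac{121354719}{391} - 161970 = - \frac{184684989}{391}$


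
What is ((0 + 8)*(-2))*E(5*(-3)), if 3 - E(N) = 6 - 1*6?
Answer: -48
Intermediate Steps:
E(N) = 3 (E(N) = 3 - (6 - 1*6) = 3 - (6 - 6) = 3 - 1*0 = 3 + 0 = 3)
((0 + 8)*(-2))*E(5*(-3)) = ((0 + 8)*(-2))*3 = (8*(-2))*3 = -16*3 = -48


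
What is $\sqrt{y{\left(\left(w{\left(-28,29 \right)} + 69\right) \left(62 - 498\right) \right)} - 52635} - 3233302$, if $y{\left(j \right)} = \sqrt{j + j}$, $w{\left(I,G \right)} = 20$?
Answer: $-3233302 + \sqrt{-52635 + 2 i \sqrt{19402}} \approx -3.2333 \cdot 10^{6} + 229.42 i$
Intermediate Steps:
$y{\left(j \right)} = \sqrt{2} \sqrt{j}$ ($y{\left(j \right)} = \sqrt{2 j} = \sqrt{2} \sqrt{j}$)
$\sqrt{y{\left(\left(w{\left(-28,29 \right)} + 69\right) \left(62 - 498\right) \right)} - 52635} - 3233302 = \sqrt{\sqrt{2} \sqrt{\left(20 + 69\right) \left(62 - 498\right)} - 52635} - 3233302 = \sqrt{\sqrt{2} \sqrt{89 \left(-436\right)} - 52635} - 3233302 = \sqrt{\sqrt{2} \sqrt{-38804} - 52635} - 3233302 = \sqrt{\sqrt{2} \cdot 2 i \sqrt{9701} - 52635} - 3233302 = \sqrt{2 i \sqrt{19402} - 52635} - 3233302 = \sqrt{-52635 + 2 i \sqrt{19402}} - 3233302 = -3233302 + \sqrt{-52635 + 2 i \sqrt{19402}}$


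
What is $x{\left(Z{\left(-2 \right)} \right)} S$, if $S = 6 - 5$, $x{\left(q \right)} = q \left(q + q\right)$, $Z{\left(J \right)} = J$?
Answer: $8$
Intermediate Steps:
$x{\left(q \right)} = 2 q^{2}$ ($x{\left(q \right)} = q 2 q = 2 q^{2}$)
$S = 1$
$x{\left(Z{\left(-2 \right)} \right)} S = 2 \left(-2\right)^{2} \cdot 1 = 2 \cdot 4 \cdot 1 = 8 \cdot 1 = 8$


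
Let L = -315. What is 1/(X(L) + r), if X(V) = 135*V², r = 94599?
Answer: 1/13489974 ≈ 7.4129e-8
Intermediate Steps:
1/(X(L) + r) = 1/(135*(-315)² + 94599) = 1/(135*99225 + 94599) = 1/(13395375 + 94599) = 1/13489974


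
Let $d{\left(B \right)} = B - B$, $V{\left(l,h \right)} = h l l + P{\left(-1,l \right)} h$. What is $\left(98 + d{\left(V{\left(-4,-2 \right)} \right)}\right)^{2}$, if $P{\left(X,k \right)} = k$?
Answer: $9604$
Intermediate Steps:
$V{\left(l,h \right)} = h l + h l^{2}$ ($V{\left(l,h \right)} = h l l + l h = h l^{2} + h l = h l + h l^{2}$)
$d{\left(B \right)} = 0$
$\left(98 + d{\left(V{\left(-4,-2 \right)} \right)}\right)^{2} = \left(98 + 0\right)^{2} = 98^{2} = 9604$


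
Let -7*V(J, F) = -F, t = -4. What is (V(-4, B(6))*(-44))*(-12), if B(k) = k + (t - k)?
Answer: -2112/7 ≈ -301.71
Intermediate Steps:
B(k) = -4 (B(k) = k + (-4 - k) = -4)
V(J, F) = F/7 (V(J, F) = -(-1)*F/7 = F/7)
(V(-4, B(6))*(-44))*(-12) = (((1/7)*(-4))*(-44))*(-12) = -4/7*(-44)*(-12) = (176/7)*(-12) = -2112/7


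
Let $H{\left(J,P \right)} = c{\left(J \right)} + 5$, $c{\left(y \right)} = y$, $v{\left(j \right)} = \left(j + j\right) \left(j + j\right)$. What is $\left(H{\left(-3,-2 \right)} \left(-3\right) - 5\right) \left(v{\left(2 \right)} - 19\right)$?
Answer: $33$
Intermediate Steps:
$v{\left(j \right)} = 4 j^{2}$ ($v{\left(j \right)} = 2 j 2 j = 4 j^{2}$)
$H{\left(J,P \right)} = 5 + J$ ($H{\left(J,P \right)} = J + 5 = 5 + J$)
$\left(H{\left(-3,-2 \right)} \left(-3\right) - 5\right) \left(v{\left(2 \right)} - 19\right) = \left(\left(5 - 3\right) \left(-3\right) - 5\right) \left(4 \cdot 2^{2} - 19\right) = \left(2 \left(-3\right) - 5\right) \left(4 \cdot 4 - 19\right) = \left(-6 - 5\right) \left(16 - 19\right) = \left(-11\right) \left(-3\right) = 33$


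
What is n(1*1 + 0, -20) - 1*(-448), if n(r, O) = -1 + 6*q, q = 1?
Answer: 453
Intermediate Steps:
n(r, O) = 5 (n(r, O) = -1 + 6*1 = -1 + 6 = 5)
n(1*1 + 0, -20) - 1*(-448) = 5 - 1*(-448) = 5 + 448 = 453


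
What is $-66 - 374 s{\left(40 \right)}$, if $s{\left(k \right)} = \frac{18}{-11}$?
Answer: $546$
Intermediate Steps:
$s{\left(k \right)} = - \frac{18}{11}$ ($s{\left(k \right)} = 18 \left(- \frac{1}{11}\right) = - \frac{18}{11}$)
$-66 - 374 s{\left(40 \right)} = -66 - -612 = -66 + 612 = 546$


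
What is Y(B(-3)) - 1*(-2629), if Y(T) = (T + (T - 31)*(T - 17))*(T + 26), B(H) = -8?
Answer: 20035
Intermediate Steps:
Y(T) = (26 + T)*(T + (-31 + T)*(-17 + T)) (Y(T) = (T + (-31 + T)*(-17 + T))*(26 + T) = (26 + T)*(T + (-31 + T)*(-17 + T)))
Y(B(-3)) - 1*(-2629) = (13702 + (-8)³ - 695*(-8) - 21*(-8)²) - 1*(-2629) = (13702 - 512 + 5560 - 21*64) + 2629 = (13702 - 512 + 5560 - 1344) + 2629 = 17406 + 2629 = 20035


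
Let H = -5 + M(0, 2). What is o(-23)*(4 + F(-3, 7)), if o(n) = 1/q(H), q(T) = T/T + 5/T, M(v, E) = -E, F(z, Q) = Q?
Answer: 77/2 ≈ 38.500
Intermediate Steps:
H = -7 (H = -5 - 1*2 = -5 - 2 = -7)
q(T) = 1 + 5/T
o(n) = 7/2 (o(n) = 1/((5 - 7)/(-7)) = 1/(-⅐*(-2)) = 1/(2/7) = 7/2)
o(-23)*(4 + F(-3, 7)) = 7*(4 + 7)/2 = (7/2)*11 = 77/2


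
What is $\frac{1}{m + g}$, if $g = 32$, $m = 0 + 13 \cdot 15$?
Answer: $\frac{1}{227} \approx 0.0044053$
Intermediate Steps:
$m = 195$ ($m = 0 + 195 = 195$)
$\frac{1}{m + g} = \frac{1}{195 + 32} = \frac{1}{227}$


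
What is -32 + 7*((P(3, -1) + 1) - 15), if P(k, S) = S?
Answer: -137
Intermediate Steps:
-32 + 7*((P(3, -1) + 1) - 15) = -32 + 7*((-1 + 1) - 15) = -32 + 7*(0 - 15) = -32 + 7*(-15) = -32 - 105 = -137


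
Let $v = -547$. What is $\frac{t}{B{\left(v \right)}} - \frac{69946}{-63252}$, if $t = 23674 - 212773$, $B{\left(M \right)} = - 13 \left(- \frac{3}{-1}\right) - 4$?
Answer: $\frac{5981948813}{1359918} \approx 4398.8$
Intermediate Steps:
$B{\left(M \right)} = -43$ ($B{\left(M \right)} = - 13 \left(\left(-3\right) \left(-1\right)\right) - 4 = \left(-13\right) 3 - 4 = -39 - 4 = -43$)
$t = -189099$ ($t = 23674 - 212773 = -189099$)
$\frac{t}{B{\left(v \right)}} - \frac{69946}{-63252} = - \frac{189099}{-43} - \frac{69946}{-63252} = \left(-189099\right) \left(- \frac{1}{43}\right) - - \frac{34973}{31626} = \frac{189099}{43} + \frac{34973}{31626} = \frac{5981948813}{1359918}$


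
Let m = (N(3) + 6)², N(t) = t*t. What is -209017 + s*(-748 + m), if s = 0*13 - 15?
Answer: -201172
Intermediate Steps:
N(t) = t²
s = -15 (s = 0 - 15 = -15)
m = 225 (m = (3² + 6)² = (9 + 6)² = 15² = 225)
-209017 + s*(-748 + m) = -209017 - 15*(-748 + 225) = -209017 - 15*(-523) = -209017 + 7845 = -201172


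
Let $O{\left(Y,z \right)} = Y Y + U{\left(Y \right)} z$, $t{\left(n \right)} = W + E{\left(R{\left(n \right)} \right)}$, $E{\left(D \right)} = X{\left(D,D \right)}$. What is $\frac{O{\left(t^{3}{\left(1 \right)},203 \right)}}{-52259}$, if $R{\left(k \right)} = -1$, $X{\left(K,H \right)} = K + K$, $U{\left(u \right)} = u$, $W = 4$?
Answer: $- \frac{1688}{52259} \approx -0.032301$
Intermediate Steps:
$X{\left(K,H \right)} = 2 K$
$E{\left(D \right)} = 2 D$
$t{\left(n \right)} = 2$ ($t{\left(n \right)} = 4 + 2 \left(-1\right) = 4 - 2 = 2$)
$O{\left(Y,z \right)} = Y^{2} + Y z$ ($O{\left(Y,z \right)} = Y Y + Y z = Y^{2} + Y z$)
$\frac{O{\left(t^{3}{\left(1 \right)},203 \right)}}{-52259} = \frac{2^{3} \left(2^{3} + 203\right)}{-52259} = 8 \left(8 + 203\right) \left(- \frac{1}{52259}\right) = 8 \cdot 211 \left(- \frac{1}{52259}\right) = 1688 \left(- \frac{1}{52259}\right) = - \frac{1688}{52259}$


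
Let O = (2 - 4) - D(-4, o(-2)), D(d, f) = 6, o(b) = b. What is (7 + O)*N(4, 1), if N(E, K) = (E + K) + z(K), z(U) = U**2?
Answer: -6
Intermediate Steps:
N(E, K) = E + K + K**2 (N(E, K) = (E + K) + K**2 = E + K + K**2)
O = -8 (O = (2 - 4) - 1*6 = -2 - 6 = -8)
(7 + O)*N(4, 1) = (7 - 8)*(4 + 1 + 1**2) = -(4 + 1 + 1) = -1*6 = -6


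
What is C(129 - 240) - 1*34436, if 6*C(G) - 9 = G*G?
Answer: -32381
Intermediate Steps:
C(G) = 3/2 + G**2/6 (C(G) = 3/2 + (G*G)/6 = 3/2 + G**2/6)
C(129 - 240) - 1*34436 = (3/2 + (129 - 240)**2/6) - 1*34436 = (3/2 + (1/6)*(-111)**2) - 34436 = (3/2 + (1/6)*12321) - 34436 = (3/2 + 4107/2) - 34436 = 2055 - 34436 = -32381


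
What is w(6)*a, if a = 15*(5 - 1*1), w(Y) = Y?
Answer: 360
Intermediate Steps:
a = 60 (a = 15*(5 - 1) = 15*4 = 60)
w(6)*a = 6*60 = 360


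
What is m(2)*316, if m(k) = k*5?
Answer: 3160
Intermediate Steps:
m(k) = 5*k
m(2)*316 = (5*2)*316 = 10*316 = 3160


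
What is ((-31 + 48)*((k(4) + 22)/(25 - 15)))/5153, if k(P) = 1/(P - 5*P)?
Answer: 5967/824480 ≈ 0.0072373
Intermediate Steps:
k(P) = -1/(4*P) (k(P) = 1/(-4*P) = -1/(4*P))
((-31 + 48)*((k(4) + 22)/(25 - 15)))/5153 = ((-31 + 48)*((-1/4/4 + 22)/(25 - 15)))/5153 = (17*((-1/4*1/4 + 22)/10))*(1/5153) = (17*((-1/16 + 22)*(1/10)))*(1/5153) = (17*((351/16)*(1/10)))*(1/5153) = (17*(351/160))*(1/5153) = (5967/160)*(1/5153) = 5967/824480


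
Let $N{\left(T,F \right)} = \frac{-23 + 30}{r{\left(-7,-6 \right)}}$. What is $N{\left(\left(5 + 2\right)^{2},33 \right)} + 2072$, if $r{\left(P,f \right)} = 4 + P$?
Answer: $\frac{6209}{3} \approx 2069.7$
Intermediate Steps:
$N{\left(T,F \right)} = - \frac{7}{3}$ ($N{\left(T,F \right)} = \frac{-23 + 30}{4 - 7} = \frac{7}{-3} = 7 \left(- \frac{1}{3}\right) = - \frac{7}{3}$)
$N{\left(\left(5 + 2\right)^{2},33 \right)} + 2072 = - \frac{7}{3} + 2072 = \frac{6209}{3}$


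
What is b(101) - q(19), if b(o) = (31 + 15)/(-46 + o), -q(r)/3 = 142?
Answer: 23476/55 ≈ 426.84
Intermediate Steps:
q(r) = -426 (q(r) = -3*142 = -426)
b(o) = 46/(-46 + o)
b(101) - q(19) = 46/(-46 + 101) - 1*(-426) = 46/55 + 426 = 23476/55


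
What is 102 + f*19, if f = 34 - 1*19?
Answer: 387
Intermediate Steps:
f = 15 (f = 34 - 19 = 15)
102 + f*19 = 102 + 15*19 = 102 + 285 = 387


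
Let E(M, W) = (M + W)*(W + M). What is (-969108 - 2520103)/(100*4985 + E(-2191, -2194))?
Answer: -3489211/19726725 ≈ -0.17688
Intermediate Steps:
E(M, W) = (M + W)² (E(M, W) = (M + W)*(M + W) = (M + W)²)
(-969108 - 2520103)/(100*4985 + E(-2191, -2194)) = (-969108 - 2520103)/(100*4985 + (-2191 - 2194)²) = -3489211/(498500 + (-4385)²) = -3489211/(498500 + 19228225) = -3489211/19726725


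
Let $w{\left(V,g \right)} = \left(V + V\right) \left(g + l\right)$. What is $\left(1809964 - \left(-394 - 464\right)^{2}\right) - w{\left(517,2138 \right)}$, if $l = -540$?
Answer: $-578532$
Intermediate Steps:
$w{\left(V,g \right)} = 2 V \left(-540 + g\right)$ ($w{\left(V,g \right)} = \left(V + V\right) \left(g - 540\right) = 2 V \left(-540 + g\right)$)
$\left(1809964 - \left(-394 - 464\right)^{2}\right) - w{\left(517,2138 \right)} = \left(1809964 - \left(-394 - 464\right)^{2}\right) - 2 \cdot 517 \left(-540 + 2138\right) = \left(1809964 - \left(-858\right)^{2}\right) - 2 \cdot 517 \cdot 1598 = \left(1809964 - 736164\right) - 1652332 = 1073800 - 1652332 = -578532$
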